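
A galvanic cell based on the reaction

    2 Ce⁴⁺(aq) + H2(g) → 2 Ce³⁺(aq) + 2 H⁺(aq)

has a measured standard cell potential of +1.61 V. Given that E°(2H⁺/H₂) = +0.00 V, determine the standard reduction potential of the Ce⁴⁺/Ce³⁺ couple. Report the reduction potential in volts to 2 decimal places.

+1.61 V

In the reaction as written the Ce⁴⁺/Ce³⁺ couple is reduced (cathode) and 2H⁺/H₂ is oxidized (anode), so E°cell = E°(Ce⁴⁺/Ce³⁺) − E°(2H⁺/H₂).
E°(Ce⁴⁺/Ce³⁺) = E°cell + E°(anode) = +1.61 + (+0.00) = +1.61 V.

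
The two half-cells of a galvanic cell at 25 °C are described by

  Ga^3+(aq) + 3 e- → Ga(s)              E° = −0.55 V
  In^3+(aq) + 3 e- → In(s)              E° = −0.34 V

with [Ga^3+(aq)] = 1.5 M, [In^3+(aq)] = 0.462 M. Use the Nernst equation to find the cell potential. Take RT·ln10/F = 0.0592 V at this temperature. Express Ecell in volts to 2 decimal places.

The In³⁺/In couple has the more positive E°, so it is the cathode; Ga³⁺/Ga is the anode.
The standard potential is −0.34 − (−0.55) = +0.21 V and the balanced reaction transfers n = 3 electrons.
The balanced reaction is In^3+(aq) + Ga(s) → In(s) + Ga^3+(aq), so Q = [Ga^3+(aq)] / [In^3+(aq)] = 3.25 and log Q = 0.511.
By the Nernst equation, E = +0.21 − (0.0592/3)·(0.511) = +0.20 V.

+0.20 V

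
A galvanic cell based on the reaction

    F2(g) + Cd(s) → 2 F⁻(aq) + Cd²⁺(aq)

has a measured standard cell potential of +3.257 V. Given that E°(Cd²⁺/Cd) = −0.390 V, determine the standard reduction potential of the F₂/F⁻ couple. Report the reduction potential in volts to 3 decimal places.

In the reaction as written the F₂/F⁻ couple is reduced (cathode) and Cd²⁺/Cd is oxidized (anode), so E°cell = E°(F₂/F⁻) − E°(Cd²⁺/Cd).
E°(F₂/F⁻) = E°cell + E°(anode) = +3.257 + (−0.390) = +2.867 V.

+2.867 V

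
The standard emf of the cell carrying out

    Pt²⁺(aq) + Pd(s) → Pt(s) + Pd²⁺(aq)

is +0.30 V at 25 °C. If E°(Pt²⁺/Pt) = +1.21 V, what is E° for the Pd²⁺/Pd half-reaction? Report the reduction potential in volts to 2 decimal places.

In the reaction as written the Pt²⁺/Pt couple is reduced (cathode) and Pd²⁺/Pd is oxidized (anode), so E°cell = E°(Pt²⁺/Pt) − E°(Pd²⁺/Pd).
E°(Pd²⁺/Pd) = E°(cathode) − E°cell = +1.21 − (+0.30) = +0.91 V.

+0.91 V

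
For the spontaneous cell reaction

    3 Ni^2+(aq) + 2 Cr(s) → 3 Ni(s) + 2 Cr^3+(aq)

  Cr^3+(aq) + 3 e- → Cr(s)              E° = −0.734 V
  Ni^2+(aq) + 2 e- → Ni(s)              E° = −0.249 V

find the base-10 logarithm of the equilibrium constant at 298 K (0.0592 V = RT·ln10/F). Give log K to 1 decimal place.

The Ni²⁺/Ni couple is reduced (cathode); E°cell = −0.249 − (−0.734) = +0.485 V with n = 6.
At equilibrium E = 0, so log K = nE°cell / 0.0592 = (6)(+0.485) / 0.0592 = 49.2.

log K = 49.2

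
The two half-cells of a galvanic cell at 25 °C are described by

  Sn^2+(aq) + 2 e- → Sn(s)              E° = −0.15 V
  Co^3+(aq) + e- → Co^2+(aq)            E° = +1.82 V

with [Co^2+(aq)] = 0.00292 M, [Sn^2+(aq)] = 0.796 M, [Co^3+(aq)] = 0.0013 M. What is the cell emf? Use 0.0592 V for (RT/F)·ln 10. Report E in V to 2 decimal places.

Co³⁺/Co²⁺ is reduced (cathode, E° = +1.82 V) and Sn²⁺/Sn is oxidized (anode).
The standard potential is +1.82 − (−0.15) = +1.97 V and the balanced reaction transfers n = 2 electrons.
The balanced reaction is 2 Co^3+(aq) + Sn(s) → 2 Co^2+(aq) + Sn^2+(aq), so Q = ([Co^2+(aq)]^2·[Sn^2+(aq)]) / [Co^3+(aq)]^2 = 4.02 and log Q = 0.604.
Applying E = E° − (RT ln10/nF)·log Q gives +1.97 − (0.0592/2)(0.604) = +1.95 V.

+1.95 V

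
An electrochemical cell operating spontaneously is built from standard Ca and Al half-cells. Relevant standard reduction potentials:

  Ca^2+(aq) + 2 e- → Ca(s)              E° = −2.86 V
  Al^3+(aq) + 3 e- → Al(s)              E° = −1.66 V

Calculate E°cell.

+1.20 V

Of the two couples in this cell, the one with the more positive reduction potential is reduced at the cathode: here that is Al³⁺/Al (−1.66 V); Ca²⁺/Ca (−2.86 V) is the anode.
E°cell = E°(cathode) − E°(anode) = −1.66 − (−2.86) = +1.20 V.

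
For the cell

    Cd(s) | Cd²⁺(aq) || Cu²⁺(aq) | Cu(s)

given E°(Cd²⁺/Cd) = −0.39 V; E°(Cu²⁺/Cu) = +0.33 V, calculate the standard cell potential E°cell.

+0.72 V

By convention the left-hand electrode in cell notation is the anode (oxidation) and the right-hand electrode is the cathode (reduction).
E°cell = E°(right) − E°(left) = +0.33 − (−0.39) = +0.72 V.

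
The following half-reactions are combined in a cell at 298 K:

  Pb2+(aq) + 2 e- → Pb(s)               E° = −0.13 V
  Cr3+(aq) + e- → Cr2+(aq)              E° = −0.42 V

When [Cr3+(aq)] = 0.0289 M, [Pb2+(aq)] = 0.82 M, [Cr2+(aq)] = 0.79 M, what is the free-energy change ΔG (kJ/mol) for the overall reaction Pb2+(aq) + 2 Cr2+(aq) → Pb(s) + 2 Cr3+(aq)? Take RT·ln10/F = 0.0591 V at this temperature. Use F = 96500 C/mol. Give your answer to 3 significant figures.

−71.9 kJ/mol

The standard cell potential is −0.13 − (−0.42) = +0.29 V, with n = 2 electrons in the balanced equation.
Q = [Cr3+(aq)]^2 / ([Pb2+(aq)]·[Cr2+(aq)]^2) = 0.00163, so log Q = −2.787 and E = +0.29 − (0.0591/2)(−2.787) = +0.3724 V.
ΔG = −nFE = −(2)(96500)(+0.3724) J/mol = −71.9 kJ/mol.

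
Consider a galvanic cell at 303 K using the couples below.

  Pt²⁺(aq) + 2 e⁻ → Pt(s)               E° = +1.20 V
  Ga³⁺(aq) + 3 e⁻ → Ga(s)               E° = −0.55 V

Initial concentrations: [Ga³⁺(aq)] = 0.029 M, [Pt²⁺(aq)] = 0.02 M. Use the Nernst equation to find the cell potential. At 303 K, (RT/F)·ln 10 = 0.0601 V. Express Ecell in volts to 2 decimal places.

+1.73 V

Since E°(Pt²⁺/Pt) > E°(Ga³⁺/Ga), Pt²⁺/Pt serves as the cathode.
E°cell = E°cat − E°an = +1.20 − (−0.55) = +1.75 V; n = 6.
Balancing gives 3 Pt²⁺(aq) + 2 Ga(s) → 3 Pt(s) + 2 Ga³⁺(aq); hence Q = [Ga³⁺(aq)]^2 / [Pt²⁺(aq)]^3 = 105 (log Q = 2.022).
By the Nernst equation, E = +1.75 − (0.0601/6)·(2.022) = +1.73 V.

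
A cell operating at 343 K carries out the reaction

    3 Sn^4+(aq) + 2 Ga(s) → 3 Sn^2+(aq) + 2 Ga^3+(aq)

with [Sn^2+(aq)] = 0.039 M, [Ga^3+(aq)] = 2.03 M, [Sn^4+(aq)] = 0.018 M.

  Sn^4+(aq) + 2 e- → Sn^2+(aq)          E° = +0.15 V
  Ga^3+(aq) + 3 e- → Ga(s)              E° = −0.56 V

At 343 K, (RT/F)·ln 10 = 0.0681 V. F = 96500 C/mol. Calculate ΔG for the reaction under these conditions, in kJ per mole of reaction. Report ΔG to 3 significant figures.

With Sn⁴⁺/Sn²⁺ reduced at the cathode, E°cell = +0.15 − (−0.56) = +0.71 V and n = 6.
Q = ([Sn^2+(aq)]^3·[Ga^3+(aq)]^2) / [Sn^4+(aq)]^3 = 41.9, so log Q = 1.622 and E = +0.71 − (0.0681/6)(1.622) = +0.6916 V.
ΔG = −nFE = −(6)(96500)(+0.6916) J/mol = −400 kJ/mol.

−400 kJ/mol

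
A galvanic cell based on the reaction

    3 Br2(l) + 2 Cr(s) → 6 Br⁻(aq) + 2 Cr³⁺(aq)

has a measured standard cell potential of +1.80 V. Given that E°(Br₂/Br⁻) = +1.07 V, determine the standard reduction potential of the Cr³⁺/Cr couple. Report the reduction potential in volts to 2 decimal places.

−0.73 V

In the reaction as written the Br₂/Br⁻ couple is reduced (cathode) and Cr³⁺/Cr is oxidized (anode), so E°cell = E°(Br₂/Br⁻) − E°(Cr³⁺/Cr).
E°(Cr³⁺/Cr) = E°(cathode) − E°cell = +1.07 − (+1.80) = −0.73 V.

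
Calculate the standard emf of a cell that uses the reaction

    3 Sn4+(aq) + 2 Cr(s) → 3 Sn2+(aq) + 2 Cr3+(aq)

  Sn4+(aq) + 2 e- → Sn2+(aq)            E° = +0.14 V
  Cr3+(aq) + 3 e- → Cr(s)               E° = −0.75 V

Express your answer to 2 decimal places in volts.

Sn4+(aq) gains electrons, so the Sn⁴⁺/Sn²⁺ couple is the cathode; the Cr³⁺/Cr couple is the anode.
E°cell = E°(cathode) − E°(anode) = +0.14 − (−0.75) = +0.89 V.

+0.89 V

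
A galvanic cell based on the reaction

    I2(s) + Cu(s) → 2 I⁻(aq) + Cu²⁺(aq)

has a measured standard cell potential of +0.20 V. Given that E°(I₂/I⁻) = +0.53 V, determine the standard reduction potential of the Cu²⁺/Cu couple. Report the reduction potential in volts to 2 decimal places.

+0.33 V

In the reaction as written the I₂/I⁻ couple is reduced (cathode) and Cu²⁺/Cu is oxidized (anode), so E°cell = E°(I₂/I⁻) − E°(Cu²⁺/Cu).
E°(Cu²⁺/Cu) = E°(cathode) − E°cell = +0.53 − (+0.20) = +0.33 V.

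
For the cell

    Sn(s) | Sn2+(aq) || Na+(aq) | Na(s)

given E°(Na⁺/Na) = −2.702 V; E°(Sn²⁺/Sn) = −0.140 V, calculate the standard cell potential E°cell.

By convention the left-hand electrode in cell notation is the anode (oxidation) and the right-hand electrode is the cathode (reduction).
E°cell = E°(right) − E°(left) = −2.702 − (−0.140) = −2.562 V.
The negative sign shows that, as written, the cell would require an external voltage to drive the reaction.

−2.562 V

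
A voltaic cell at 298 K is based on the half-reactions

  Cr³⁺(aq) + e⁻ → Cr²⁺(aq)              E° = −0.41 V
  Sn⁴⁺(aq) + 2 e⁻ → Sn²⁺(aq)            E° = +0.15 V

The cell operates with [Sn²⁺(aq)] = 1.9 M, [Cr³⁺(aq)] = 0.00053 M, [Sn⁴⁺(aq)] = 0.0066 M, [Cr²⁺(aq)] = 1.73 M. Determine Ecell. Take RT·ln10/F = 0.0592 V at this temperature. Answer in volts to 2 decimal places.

The Sn⁴⁺/Sn²⁺ couple has the more positive E°, so it is the cathode; Cr³⁺/Cr²⁺ is the anode.
E°cell = +0.15 − (−0.41) = +0.56 V, with n = 2 electrons transferred.
The balanced reaction is Sn⁴⁺(aq) + 2 Cr²⁺(aq) → Sn²⁺(aq) + 2 Cr³⁺(aq), so Q = ([Sn²⁺(aq)]·[Cr³⁺(aq)]^2) / ([Sn⁴⁺(aq)]·[Cr²⁺(aq)]^2) = 2.7×10^−5 and log Q = −4.568.
Applying E = E° − (RT ln10/nF)·log Q gives +0.56 − (0.0592/2)(−4.568) = +0.70 V.

+0.70 V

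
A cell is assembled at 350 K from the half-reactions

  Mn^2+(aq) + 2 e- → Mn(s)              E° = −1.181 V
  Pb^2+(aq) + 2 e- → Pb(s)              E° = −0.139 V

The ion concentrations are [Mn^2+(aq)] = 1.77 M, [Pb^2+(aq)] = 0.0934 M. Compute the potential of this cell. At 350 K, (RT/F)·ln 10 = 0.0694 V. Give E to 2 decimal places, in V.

+1.00 V

Pb²⁺/Pb is reduced (cathode, E° = −0.139 V) and Mn²⁺/Mn is oxidized (anode).
E°cell = −0.139 − (−1.181) = +1.042 V, with n = 2 electrons transferred.
The balanced reaction is Pb^2+(aq) + Mn(s) → Pb(s) + Mn^2+(aq), so Q = [Mn^2+(aq)] / [Pb^2+(aq)] = 19 and log Q = 1.278.
By the Nernst equation, E = +1.042 − (0.0694/2)·(1.278) = +1.00 V.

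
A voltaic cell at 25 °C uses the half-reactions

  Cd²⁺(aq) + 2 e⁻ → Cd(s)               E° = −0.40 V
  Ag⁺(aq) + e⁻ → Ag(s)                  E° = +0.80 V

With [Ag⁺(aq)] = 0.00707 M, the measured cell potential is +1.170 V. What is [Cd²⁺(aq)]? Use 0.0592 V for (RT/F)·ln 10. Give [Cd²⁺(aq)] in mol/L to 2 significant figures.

The Ag⁺/Ag couple has the larger reduction potential, so it is the cathode: E°cell = +0.80 − (−0.40) = +1.20 V and n = 2.
From the Nernst equation, log Q = n(E° − E)/0.0592 = 2·(+1.20 − (+1.170))/0.0592 = 1.014.
For 2 Ag⁺(aq) + Cd(s) → 2 Ag(s) + Cd²⁺(aq), the reaction quotient is Q = [Cd²⁺(aq)] / [Ag⁺(aq)]^2.
Substituting the known concentrations and solving, log [Cd²⁺(aq)] = −3.287 and [Cd²⁺(aq)] = 0.00052 M.

0.00052 M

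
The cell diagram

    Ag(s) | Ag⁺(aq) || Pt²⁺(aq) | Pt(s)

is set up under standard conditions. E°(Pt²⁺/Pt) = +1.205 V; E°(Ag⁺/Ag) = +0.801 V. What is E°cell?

By convention the left-hand electrode in cell notation is the anode (oxidation) and the right-hand electrode is the cathode (reduction).
E°cell = E°(right) − E°(left) = +1.205 − (+0.801) = +0.404 V.

+0.404 V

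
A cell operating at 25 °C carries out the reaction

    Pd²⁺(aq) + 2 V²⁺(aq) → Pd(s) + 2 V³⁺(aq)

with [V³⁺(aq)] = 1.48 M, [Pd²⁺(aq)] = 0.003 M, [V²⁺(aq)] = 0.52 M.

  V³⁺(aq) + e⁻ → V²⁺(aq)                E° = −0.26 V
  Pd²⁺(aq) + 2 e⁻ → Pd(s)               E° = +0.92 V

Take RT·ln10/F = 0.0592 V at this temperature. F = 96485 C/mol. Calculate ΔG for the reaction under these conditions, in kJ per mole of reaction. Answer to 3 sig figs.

E°cell = +0.92 − (−0.26) = +1.18 V; the balanced reaction transfers n = 2 electrons.
Q = [V³⁺(aq)]^2 / ([Pd²⁺(aq)]·[V²⁺(aq)]^2) = 2.7×10^3, so log Q = 3.431 and E = +1.18 − (0.0592/2)(3.431) = +1.0784 V.
Finally ΔG = −nFE = −(2)(96485 C/mol)(+1.0784 V) = −208 kJ/mol.

−208 kJ/mol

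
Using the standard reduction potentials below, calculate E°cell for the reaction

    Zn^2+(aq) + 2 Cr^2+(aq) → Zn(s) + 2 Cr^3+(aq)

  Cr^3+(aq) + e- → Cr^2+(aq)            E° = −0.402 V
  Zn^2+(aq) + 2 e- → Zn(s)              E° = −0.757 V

In the reaction as written, Zn^2+(aq) is reduced (cathode) and Cr^3+(aq) is produced by oxidation at the anode.
E°cell = E°(cathode) − E°(anode) = −0.757 − (−0.402) = −0.355 V.
The negative E°cell means the reaction is non-spontaneous in the direction written.

−0.355 V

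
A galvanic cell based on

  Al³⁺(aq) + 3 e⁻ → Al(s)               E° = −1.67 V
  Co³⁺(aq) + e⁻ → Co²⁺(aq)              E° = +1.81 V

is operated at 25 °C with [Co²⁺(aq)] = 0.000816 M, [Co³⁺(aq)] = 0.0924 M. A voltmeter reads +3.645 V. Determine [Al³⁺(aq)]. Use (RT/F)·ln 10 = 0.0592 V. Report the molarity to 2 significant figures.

0.0063 M

With Co³⁺/Co²⁺ at the cathode and Al³⁺/Al at the anode, E°cell = +1.81 − (−1.67) = +3.48 V (n = 3).
Rearranging E = E° − (0.0592/n)·log Q gives log Q = 3(+3.48 − (+3.645))/0.0592 = −8.361.
Balancing electrons gives 3 Co³⁺(aq) + Al(s) → 3 Co²⁺(aq) + Al³⁺(aq); thus Q = ([Co²⁺(aq)]^3·[Al³⁺(aq)]) / [Co³⁺(aq)]^3.
Solving for the unknown gives log [Al³⁺(aq)] = −2.199, so [Al³⁺(aq)] ≈ 0.0063 M.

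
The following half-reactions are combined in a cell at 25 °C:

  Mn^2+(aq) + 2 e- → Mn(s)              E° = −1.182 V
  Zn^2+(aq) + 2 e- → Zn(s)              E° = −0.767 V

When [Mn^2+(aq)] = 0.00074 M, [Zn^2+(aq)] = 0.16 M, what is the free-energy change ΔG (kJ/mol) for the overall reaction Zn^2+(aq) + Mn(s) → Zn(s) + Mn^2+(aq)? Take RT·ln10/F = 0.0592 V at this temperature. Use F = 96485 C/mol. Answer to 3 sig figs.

The standard cell potential is −0.767 − (−1.182) = +0.415 V, with n = 2 electrons in the balanced equation.
The reaction quotient is [Mn^2+(aq)] / [Zn^2+(aq)] = 0.00462; by Nernst, E = +0.415 − (0.0592/2)(−2.335) = +0.4841 V.
Finally ΔG = −nFE = −(2)(96485 C/mol)(+0.4841 V) = −93.4 kJ/mol.

−93.4 kJ/mol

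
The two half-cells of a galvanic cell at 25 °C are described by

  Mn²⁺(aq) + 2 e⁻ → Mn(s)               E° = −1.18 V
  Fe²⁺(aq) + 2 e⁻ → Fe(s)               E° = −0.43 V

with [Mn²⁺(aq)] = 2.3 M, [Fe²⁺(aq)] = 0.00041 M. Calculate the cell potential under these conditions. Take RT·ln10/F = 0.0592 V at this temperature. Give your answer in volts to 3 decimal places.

Since E°(Fe²⁺/Fe) > E°(Mn²⁺/Mn), Fe²⁺/Fe serves as the cathode.
E°cell = E°cat − E°an = −0.43 − (−1.18) = +0.75 V; n = 2.
For the overall reaction Fe²⁺(aq) + Mn(s) → Fe(s) + Mn²⁺(aq), Q = [Mn²⁺(aq)] / [Fe²⁺(aq)] = 5.61×10^3, giving log Q = 3.749.
E = E° − (0.0592/n)·log Q = +0.75 − (0.0592/2)(3.749) = +0.639 V.

+0.639 V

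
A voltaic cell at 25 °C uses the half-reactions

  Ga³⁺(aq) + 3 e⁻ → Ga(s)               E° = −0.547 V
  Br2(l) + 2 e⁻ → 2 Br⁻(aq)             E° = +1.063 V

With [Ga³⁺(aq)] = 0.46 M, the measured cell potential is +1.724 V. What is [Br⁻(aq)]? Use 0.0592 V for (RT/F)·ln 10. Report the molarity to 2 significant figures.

0.015 M

Br₂/Br⁻ is the cathode (higher E°); E°cell = +1.063 − (−0.547) = +1.610 V with n = 6.
Rearranging E = E° − (0.0592/n)·log Q gives log Q = 6(+1.610 − (+1.724))/0.0592 = −11.554.
The balanced reaction is 3 Br2(l) + 2 Ga(s) → 6 Br⁻(aq) + 2 Ga³⁺(aq), so Q = [Br⁻(aq)]^6·[Ga³⁺(aq)]^2.
Solving for the unknown gives log [Br⁻(aq)] = −1.813, so [Br⁻(aq)] ≈ 0.015 M.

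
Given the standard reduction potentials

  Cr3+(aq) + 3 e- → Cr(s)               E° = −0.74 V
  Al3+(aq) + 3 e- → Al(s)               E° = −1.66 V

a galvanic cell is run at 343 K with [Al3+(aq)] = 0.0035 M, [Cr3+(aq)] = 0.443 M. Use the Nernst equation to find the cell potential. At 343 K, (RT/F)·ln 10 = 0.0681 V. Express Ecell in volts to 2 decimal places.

+0.97 V

The Cr³⁺/Cr couple has the more positive E°, so it is the cathode; Al³⁺/Al is the anode.
The standard potential is −0.74 − (−1.66) = +0.92 V and the balanced reaction transfers n = 3 electrons.
The balanced reaction is Cr3+(aq) + Al(s) → Cr(s) + Al3+(aq), so Q = [Al3+(aq)] / [Cr3+(aq)] = 0.0079 and log Q = −2.102.
Applying E = E° − (RT ln10/nF)·log Q gives +0.92 − (0.0681/3)(−2.102) = +0.97 V.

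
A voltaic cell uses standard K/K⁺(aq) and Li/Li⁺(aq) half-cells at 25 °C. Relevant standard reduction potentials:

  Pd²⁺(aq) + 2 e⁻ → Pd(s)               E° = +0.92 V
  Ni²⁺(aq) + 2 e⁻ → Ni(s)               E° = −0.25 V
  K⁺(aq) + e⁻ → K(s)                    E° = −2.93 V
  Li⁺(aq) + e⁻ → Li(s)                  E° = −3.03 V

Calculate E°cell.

Of the two couples in this cell, the one with the more positive reduction potential is reduced at the cathode: here that is K⁺/K (−2.93 V); Li⁺/Li (−3.03 V) is the anode.
E°cell = E°(cathode) − E°(anode) = −2.93 − (−3.03) = +0.10 V.

+0.10 V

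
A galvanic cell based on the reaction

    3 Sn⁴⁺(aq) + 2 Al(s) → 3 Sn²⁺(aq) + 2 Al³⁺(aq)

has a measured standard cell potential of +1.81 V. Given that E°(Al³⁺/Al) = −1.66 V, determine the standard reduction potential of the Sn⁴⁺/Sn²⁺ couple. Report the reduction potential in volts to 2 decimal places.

In the reaction as written the Sn⁴⁺/Sn²⁺ couple is reduced (cathode) and Al³⁺/Al is oxidized (anode), so E°cell = E°(Sn⁴⁺/Sn²⁺) − E°(Al³⁺/Al).
E°(Sn⁴⁺/Sn²⁺) = E°cell + E°(anode) = +1.81 + (−1.66) = +0.15 V.

+0.15 V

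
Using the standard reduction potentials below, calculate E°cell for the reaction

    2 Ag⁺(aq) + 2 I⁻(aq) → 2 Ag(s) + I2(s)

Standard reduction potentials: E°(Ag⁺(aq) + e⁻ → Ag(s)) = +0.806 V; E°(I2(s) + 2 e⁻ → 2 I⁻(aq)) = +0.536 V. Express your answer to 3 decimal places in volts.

Ag⁺(aq) gains electrons, so the Ag⁺/Ag couple is the cathode; the I₂/I⁻ couple is the anode.
E°cell = E°(cathode) − E°(anode) = +0.806 − (+0.536) = +0.270 V.

+0.270 V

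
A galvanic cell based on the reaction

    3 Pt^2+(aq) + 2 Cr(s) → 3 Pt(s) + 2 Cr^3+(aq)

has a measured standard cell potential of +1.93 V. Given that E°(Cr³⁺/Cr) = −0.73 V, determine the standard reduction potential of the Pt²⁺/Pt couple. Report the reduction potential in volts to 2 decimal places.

In the reaction as written the Pt²⁺/Pt couple is reduced (cathode) and Cr³⁺/Cr is oxidized (anode), so E°cell = E°(Pt²⁺/Pt) − E°(Cr³⁺/Cr).
E°(Pt²⁺/Pt) = E°cell + E°(anode) = +1.93 + (−0.73) = +1.20 V.

+1.20 V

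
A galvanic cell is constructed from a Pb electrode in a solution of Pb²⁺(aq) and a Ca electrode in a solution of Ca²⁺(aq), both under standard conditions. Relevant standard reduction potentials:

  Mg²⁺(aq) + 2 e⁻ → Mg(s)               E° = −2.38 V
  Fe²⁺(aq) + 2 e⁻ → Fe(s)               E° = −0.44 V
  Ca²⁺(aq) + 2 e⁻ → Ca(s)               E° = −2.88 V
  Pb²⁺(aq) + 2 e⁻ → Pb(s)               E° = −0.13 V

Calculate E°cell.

+2.75 V

Of the two couples in this cell, the one with the more positive reduction potential is reduced at the cathode: here that is Pb²⁺/Pb (−0.13 V); Ca²⁺/Ca (−2.88 V) is the anode.
E°cell = E°(cathode) − E°(anode) = −0.13 − (−2.88) = +2.75 V.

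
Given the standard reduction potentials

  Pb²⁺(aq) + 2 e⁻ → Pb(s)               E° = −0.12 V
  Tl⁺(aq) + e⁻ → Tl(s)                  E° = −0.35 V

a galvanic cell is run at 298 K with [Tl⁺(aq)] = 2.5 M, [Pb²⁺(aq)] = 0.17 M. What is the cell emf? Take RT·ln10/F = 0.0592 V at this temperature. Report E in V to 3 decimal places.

+0.184 V

Pb²⁺/Pb is reduced (cathode, E° = −0.12 V) and Tl⁺/Tl is oxidized (anode).
E°cell = −0.12 − (−0.35) = +0.23 V, with n = 2 electrons transferred.
Balancing gives Pb²⁺(aq) + 2 Tl(s) → Pb(s) + 2 Tl⁺(aq); hence Q = [Tl⁺(aq)]^2 / [Pb²⁺(aq)] = 36.8 (log Q = 1.565).
E = E° − (0.0592/n)·log Q = +0.23 − (0.0592/2)(1.565) = +0.184 V.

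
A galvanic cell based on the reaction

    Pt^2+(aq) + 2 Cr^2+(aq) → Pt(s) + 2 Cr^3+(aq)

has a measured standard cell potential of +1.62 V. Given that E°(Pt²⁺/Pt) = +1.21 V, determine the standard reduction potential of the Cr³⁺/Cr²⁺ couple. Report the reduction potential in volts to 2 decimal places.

−0.41 V

In the reaction as written the Pt²⁺/Pt couple is reduced (cathode) and Cr³⁺/Cr²⁺ is oxidized (anode), so E°cell = E°(Pt²⁺/Pt) − E°(Cr³⁺/Cr²⁺).
E°(Cr³⁺/Cr²⁺) = E°(cathode) − E°cell = +1.21 − (+1.62) = −0.41 V.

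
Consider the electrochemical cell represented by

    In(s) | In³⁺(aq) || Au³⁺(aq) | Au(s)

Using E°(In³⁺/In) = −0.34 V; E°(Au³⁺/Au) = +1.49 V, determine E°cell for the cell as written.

By convention the left-hand electrode in cell notation is the anode (oxidation) and the right-hand electrode is the cathode (reduction).
E°cell = E°(right) − E°(left) = +1.49 − (−0.34) = +1.83 V.

+1.83 V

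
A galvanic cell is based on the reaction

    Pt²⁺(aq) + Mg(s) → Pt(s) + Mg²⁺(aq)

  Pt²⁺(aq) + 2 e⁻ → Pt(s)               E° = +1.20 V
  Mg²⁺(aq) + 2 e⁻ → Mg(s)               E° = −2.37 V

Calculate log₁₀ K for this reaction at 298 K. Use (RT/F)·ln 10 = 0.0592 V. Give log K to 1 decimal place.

log K = 120.6

The Pt²⁺/Pt couple is reduced (cathode); E°cell = +1.20 − (−2.37) = +3.57 V with n = 2.
At equilibrium E = 0, so log K = nE°cell / 0.0592 = (2)(+3.57) / 0.0592 = 120.6.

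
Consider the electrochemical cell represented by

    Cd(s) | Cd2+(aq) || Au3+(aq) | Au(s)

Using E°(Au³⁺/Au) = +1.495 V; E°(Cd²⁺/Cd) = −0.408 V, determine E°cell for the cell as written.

+1.903 V

By convention the left-hand electrode in cell notation is the anode (oxidation) and the right-hand electrode is the cathode (reduction).
E°cell = E°(right) − E°(left) = +1.495 − (−0.408) = +1.903 V.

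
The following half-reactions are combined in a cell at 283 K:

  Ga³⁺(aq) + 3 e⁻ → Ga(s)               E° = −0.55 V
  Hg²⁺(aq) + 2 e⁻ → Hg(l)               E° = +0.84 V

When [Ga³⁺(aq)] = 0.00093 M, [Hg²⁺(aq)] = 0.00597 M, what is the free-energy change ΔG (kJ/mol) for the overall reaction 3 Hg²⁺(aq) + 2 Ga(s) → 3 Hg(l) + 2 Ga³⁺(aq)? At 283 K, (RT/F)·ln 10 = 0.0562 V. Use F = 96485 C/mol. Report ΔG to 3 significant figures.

−801 kJ/mol

The standard cell potential is +0.84 − (−0.55) = +1.39 V, with n = 6 electrons in the balanced equation.
Q = [Ga³⁺(aq)]^2 / [Hg²⁺(aq)]^3 = 4.06, so log Q = 0.609 and E = +1.39 − (0.0562/6)(0.609) = +1.3843 V.
Then ΔG = −nFE = −6 × 96485 × +1.3843 J/mol = −801 kJ/mol.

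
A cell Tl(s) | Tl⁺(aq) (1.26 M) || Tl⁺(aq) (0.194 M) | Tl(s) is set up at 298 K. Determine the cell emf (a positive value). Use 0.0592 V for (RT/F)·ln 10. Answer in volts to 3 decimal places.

0.048 V

For a concentration cell E°cell = 0, since both electrodes use the same couple.
The compartment with the higher Tl⁺(aq) concentration (1.26 M) acts as the cathode; ions are reduced there and produced at the dilute (0.194 M) anode.
With n = 1, Ecell = −(0.0592/1)·log([dilute]/[conc]) = −(0.0592/1)·log(0.194/1.26) = +0.048 V.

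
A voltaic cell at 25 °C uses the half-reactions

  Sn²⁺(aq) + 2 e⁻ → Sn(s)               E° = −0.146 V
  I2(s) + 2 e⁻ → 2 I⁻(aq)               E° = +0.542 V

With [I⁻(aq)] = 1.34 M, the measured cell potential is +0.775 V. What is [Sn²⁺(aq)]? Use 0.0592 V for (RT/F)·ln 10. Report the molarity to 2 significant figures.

0.00064 M

The I₂/I⁻ couple has the larger reduction potential, so it is the cathode: E°cell = +0.542 − (−0.146) = +0.688 V and n = 2.
From the Nernst equation, log Q = n(E° − E)/0.0592 = 2·(+0.688 − (+0.775))/0.0592 = −2.939.
The balanced reaction is I2(s) + Sn(s) → 2 I⁻(aq) + Sn²⁺(aq), so Q = [I⁻(aq)]^2·[Sn²⁺(aq)].
Solving for the unknown gives log [Sn²⁺(aq)] = −3.193, so [Sn²⁺(aq)] ≈ 0.00064 M.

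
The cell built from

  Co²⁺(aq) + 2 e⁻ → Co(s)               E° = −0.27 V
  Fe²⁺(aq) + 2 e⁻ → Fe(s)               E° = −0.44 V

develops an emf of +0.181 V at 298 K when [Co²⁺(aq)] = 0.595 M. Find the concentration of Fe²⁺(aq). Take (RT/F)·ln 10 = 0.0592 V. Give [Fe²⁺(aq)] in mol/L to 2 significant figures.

Co²⁺/Co is the cathode (higher E°); E°cell = −0.27 − (−0.44) = +0.17 V with n = 2.
Rearranging E = E° − (0.0592/n)·log Q gives log Q = 2(+0.17 − (+0.181))/0.0592 = −0.372.
Balancing electrons gives Co²⁺(aq) + Fe(s) → Co(s) + Fe²⁺(aq); thus Q = [Fe²⁺(aq)] / [Co²⁺(aq)].
Solving for the unknown gives log [Fe²⁺(aq)] = −0.597, so [Fe²⁺(aq)] ≈ 0.25 M.

0.25 M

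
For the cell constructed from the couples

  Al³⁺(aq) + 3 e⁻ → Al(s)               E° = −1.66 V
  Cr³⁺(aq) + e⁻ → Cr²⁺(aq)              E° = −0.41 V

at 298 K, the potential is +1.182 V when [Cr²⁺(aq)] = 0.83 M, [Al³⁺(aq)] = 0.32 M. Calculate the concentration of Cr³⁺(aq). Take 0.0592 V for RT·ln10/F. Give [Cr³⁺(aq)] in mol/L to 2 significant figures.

0.040 M

The Cr³⁺/Cr²⁺ couple has the larger reduction potential, so it is the cathode: E°cell = −0.41 − (−1.66) = +1.25 V and n = 3.
Rearranging E = E° − (0.0592/n)·log Q gives log Q = 3(+1.25 − (+1.182))/0.0592 = 3.446.
Balancing electrons gives 3 Cr³⁺(aq) + Al(s) → 3 Cr²⁺(aq) + Al³⁺(aq); thus Q = ([Cr²⁺(aq)]^3·[Al³⁺(aq)]) / [Cr³⁺(aq)]^3.
Solving for the unknown gives log [Cr³⁺(aq)] = −1.395, so [Cr³⁺(aq)] ≈ 0.040 M.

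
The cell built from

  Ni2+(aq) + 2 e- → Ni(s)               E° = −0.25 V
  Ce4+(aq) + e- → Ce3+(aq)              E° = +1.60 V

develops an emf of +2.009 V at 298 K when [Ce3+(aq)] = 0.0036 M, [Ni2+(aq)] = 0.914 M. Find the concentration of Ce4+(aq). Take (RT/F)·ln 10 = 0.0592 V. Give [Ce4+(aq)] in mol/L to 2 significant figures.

Ce⁴⁺/Ce³⁺ is the cathode (higher E°); E°cell = +1.60 − (−0.25) = +1.85 V with n = 2.
From the Nernst equation, log Q = n(E° − E)/0.0592 = 2·(+1.85 − (+2.009))/0.0592 = −5.372.
For 2 Ce4+(aq) + Ni(s) → 2 Ce3+(aq) + Ni2+(aq), the reaction quotient is Q = ([Ce3+(aq)]^2·[Ni2+(aq)]) / [Ce4+(aq)]^2.
Isolating [Ce4+(aq)] in Q = 10^{−5.372} yields log [Ce4+(aq)] = 0.223, i.e. 1.7 M.

1.7 M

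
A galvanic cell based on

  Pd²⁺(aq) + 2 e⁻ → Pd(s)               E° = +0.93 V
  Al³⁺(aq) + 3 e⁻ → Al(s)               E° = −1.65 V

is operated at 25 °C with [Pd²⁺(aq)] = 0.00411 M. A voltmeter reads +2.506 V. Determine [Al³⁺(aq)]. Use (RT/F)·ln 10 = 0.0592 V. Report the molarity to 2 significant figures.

Pd²⁺/Pd is the cathode (higher E°); E°cell = +0.93 − (−1.65) = +2.58 V with n = 6.
From the Nernst equation, log Q = n(E° − E)/0.0592 = 6·(+2.58 − (+2.506))/0.0592 = 7.500.
For 3 Pd²⁺(aq) + 2 Al(s) → 3 Pd(s) + 2 Al³⁺(aq), the reaction quotient is Q = [Al³⁺(aq)]^2 / [Pd²⁺(aq)]^3.
Substituting the known concentrations and solving, log [Al³⁺(aq)] = 0.171 and [Al³⁺(aq)] = 1.5 M.

1.5 M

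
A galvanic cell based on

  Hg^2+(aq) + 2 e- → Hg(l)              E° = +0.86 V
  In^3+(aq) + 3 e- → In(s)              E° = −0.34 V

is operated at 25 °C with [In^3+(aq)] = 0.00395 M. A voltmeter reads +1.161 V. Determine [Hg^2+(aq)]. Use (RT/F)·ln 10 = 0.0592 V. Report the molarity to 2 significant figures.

Hg²⁺/Hg is the cathode (higher E°); E°cell = +0.86 − (−0.34) = +1.20 V with n = 6.
Rearranging E = E° − (0.0592/n)·log Q gives log Q = 6(+1.20 − (+1.161))/0.0592 = 3.953.
The balanced reaction is 3 Hg^2+(aq) + 2 In(s) → 3 Hg(l) + 2 In^3+(aq), so Q = [In^3+(aq)]^2 / [Hg^2+(aq)]^3.
Isolating [Hg^2+(aq)] in Q = 10^{3.953} yields log [Hg^2+(aq)] = −2.920, i.e. 0.0012 M.

0.0012 M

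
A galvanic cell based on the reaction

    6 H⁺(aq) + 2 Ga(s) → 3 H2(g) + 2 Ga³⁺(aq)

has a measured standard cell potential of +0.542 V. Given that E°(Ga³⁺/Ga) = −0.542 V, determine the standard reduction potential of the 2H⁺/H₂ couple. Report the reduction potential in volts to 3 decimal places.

In the reaction as written the 2H⁺/H₂ couple is reduced (cathode) and Ga³⁺/Ga is oxidized (anode), so E°cell = E°(2H⁺/H₂) − E°(Ga³⁺/Ga).
E°(2H⁺/H₂) = E°cell + E°(anode) = +0.542 + (−0.542) = +0.000 V.

+0.000 V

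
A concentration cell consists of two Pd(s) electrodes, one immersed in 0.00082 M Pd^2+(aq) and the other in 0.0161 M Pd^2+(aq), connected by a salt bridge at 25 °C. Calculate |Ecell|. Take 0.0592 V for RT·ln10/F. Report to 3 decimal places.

For a concentration cell E°cell = 0, since both electrodes use the same couple.
The compartment with the higher Pd^2+(aq) concentration (0.0161 M) acts as the cathode; ions are reduced there and produced at the dilute (0.00082 M) anode.
With n = 2, Ecell = −(0.0592/2)·log([dilute]/[conc]) = −(0.0592/2)·log(0.00082/0.0161) = +0.038 V.

0.038 V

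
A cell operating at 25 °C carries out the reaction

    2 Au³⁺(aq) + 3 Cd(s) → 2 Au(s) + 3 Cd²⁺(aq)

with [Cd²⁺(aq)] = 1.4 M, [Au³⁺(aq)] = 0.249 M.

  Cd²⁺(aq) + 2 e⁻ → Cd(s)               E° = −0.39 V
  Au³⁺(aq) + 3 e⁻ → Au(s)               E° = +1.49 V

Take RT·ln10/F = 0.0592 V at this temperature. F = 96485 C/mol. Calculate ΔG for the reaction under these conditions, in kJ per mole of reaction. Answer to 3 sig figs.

−1080 kJ/mol

With Au³⁺/Au reduced at the cathode, E°cell = +1.49 − (−0.39) = +1.88 V and n = 6.
The reaction quotient is [Cd²⁺(aq)]^3 / [Au³⁺(aq)]^2 = 44.3; by Nernst, E = +1.88 − (0.0592/6)(1.646) = +1.8638 V.
Finally ΔG = −nFE = −(6)(96485 C/mol)(+1.8638 V) = −1080 kJ/mol.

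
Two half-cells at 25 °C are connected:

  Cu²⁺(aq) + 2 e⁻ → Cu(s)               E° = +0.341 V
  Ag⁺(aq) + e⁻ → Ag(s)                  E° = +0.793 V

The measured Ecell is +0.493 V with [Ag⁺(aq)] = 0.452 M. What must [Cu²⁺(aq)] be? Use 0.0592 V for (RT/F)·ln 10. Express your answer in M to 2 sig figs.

The Ag⁺/Ag couple has the larger reduction potential, so it is the cathode: E°cell = +0.793 − (+0.341) = +0.452 V and n = 2.
Rearranging E = E° − (0.0592/n)·log Q gives log Q = 2(+0.452 − (+0.493))/0.0592 = −1.385.
Balancing electrons gives 2 Ag⁺(aq) + Cu(s) → 2 Ag(s) + Cu²⁺(aq); thus Q = [Cu²⁺(aq)] / [Ag⁺(aq)]^2.
Substituting the known concentrations and solving, log [Cu²⁺(aq)] = −2.075 and [Cu²⁺(aq)] = 0.0084 M.

0.0084 M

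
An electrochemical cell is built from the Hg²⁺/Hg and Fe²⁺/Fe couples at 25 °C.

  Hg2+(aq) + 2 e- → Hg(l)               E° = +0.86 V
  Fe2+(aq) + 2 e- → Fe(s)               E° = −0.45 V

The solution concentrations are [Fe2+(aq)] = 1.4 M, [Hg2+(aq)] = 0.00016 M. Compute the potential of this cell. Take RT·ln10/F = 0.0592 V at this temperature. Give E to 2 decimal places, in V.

The Hg²⁺/Hg couple has the more positive E°, so it is the cathode; Fe²⁺/Fe is the anode.
The standard potential is +0.86 − (−0.45) = +1.31 V and the balanced reaction transfers n = 2 electrons.
For the overall reaction Hg2+(aq) + Fe(s) → Hg(l) + Fe2+(aq), Q = [Fe2+(aq)] / [Hg2+(aq)] = 8.75×10^3, giving log Q = 3.942.
Applying E = E° − (RT ln10/nF)·log Q gives +1.31 − (0.0592/2)(3.942) = +1.19 V.

+1.19 V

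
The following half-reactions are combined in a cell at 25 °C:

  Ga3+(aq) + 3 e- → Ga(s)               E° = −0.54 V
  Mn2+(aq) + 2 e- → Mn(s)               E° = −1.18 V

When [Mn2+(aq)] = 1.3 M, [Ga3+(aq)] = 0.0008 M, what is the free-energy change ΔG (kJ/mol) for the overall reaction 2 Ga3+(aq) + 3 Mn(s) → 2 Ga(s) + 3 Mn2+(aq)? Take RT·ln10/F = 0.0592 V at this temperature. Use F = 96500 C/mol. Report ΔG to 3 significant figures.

E°cell = −0.54 − (−1.18) = +0.64 V; the balanced reaction transfers n = 6 electrons.
Here Q = [Mn2+(aq)]^3 / [Ga3+(aq)]^2 = 3.43×10^6 (log Q = 6.536), giving E = +0.64 − (0.0592/6)·(6.536) = +0.5755 V.
Then ΔG = −nFE = −6 × 96500 × +0.5755 J/mol = −333 kJ/mol.

−333 kJ/mol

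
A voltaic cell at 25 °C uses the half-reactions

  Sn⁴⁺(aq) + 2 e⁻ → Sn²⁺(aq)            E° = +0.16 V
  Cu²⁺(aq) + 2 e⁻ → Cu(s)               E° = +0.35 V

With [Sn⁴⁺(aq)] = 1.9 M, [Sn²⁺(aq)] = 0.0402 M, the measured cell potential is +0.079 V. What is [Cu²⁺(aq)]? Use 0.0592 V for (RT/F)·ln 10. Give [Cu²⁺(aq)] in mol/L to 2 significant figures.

With Cu²⁺/Cu at the cathode and Sn⁴⁺/Sn²⁺ at the anode, E°cell = +0.35 − (+0.16) = +0.19 V (n = 2).
Rearranging E = E° − (0.0592/n)·log Q gives log Q = 2(+0.19 − (+0.079))/0.0592 = 3.750.
Balancing electrons gives Cu²⁺(aq) + Sn²⁺(aq) → Cu(s) + Sn⁴⁺(aq); thus Q = [Sn⁴⁺(aq)] / ([Cu²⁺(aq)]·[Sn²⁺(aq)]).
Solving for the unknown gives log [Cu²⁺(aq)] = −2.075, so [Cu²⁺(aq)] ≈ 0.0084 M.

0.0084 M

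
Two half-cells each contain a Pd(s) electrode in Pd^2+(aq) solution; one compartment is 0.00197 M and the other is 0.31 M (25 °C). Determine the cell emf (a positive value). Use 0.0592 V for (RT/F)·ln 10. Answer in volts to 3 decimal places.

0.065 V

For a concentration cell E°cell = 0, since both electrodes use the same couple.
The compartment with the higher Pd^2+(aq) concentration (0.31 M) acts as the cathode; ions are reduced there and produced at the dilute (0.00197 M) anode.
With n = 2, Ecell = −(0.0592/2)·log([dilute]/[conc]) = −(0.0592/2)·log(0.00197/0.31) = +0.065 V.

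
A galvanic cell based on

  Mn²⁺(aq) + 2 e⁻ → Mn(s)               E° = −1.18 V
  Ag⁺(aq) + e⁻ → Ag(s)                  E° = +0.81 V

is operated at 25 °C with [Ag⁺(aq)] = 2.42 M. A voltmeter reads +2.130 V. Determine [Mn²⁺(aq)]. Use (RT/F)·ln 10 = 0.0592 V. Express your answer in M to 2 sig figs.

0.00011 M

The Ag⁺/Ag couple has the larger reduction potential, so it is the cathode: E°cell = +0.81 − (−1.18) = +1.99 V and n = 2.
Rearranging E = E° − (0.0592/n)·log Q gives log Q = 2(+1.99 − (+2.130))/0.0592 = −4.730.
The balanced reaction is 2 Ag⁺(aq) + Mn(s) → 2 Ag(s) + Mn²⁺(aq), so Q = [Mn²⁺(aq)] / [Ag⁺(aq)]^2.
Substituting the known concentrations and solving, log [Mn²⁺(aq)] = −3.962 and [Mn²⁺(aq)] = 0.00011 M.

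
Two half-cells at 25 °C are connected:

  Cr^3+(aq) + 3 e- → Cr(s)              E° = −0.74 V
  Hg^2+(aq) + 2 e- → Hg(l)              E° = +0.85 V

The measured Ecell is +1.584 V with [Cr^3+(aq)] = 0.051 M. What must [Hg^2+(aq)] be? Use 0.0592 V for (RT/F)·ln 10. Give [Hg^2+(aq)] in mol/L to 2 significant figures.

0.086 M

Hg²⁺/Hg is the cathode (higher E°); E°cell = +0.85 − (−0.74) = +1.59 V with n = 6.
Since E = E° − (0.0592/n)·log Q, log Q = n(E° − E)/0.0592 = 0.608.
The balanced reaction is 3 Hg^2+(aq) + 2 Cr(s) → 3 Hg(l) + 2 Cr^3+(aq), so Q = [Cr^3+(aq)]^2 / [Hg^2+(aq)]^3.
Solving for the unknown gives log [Hg^2+(aq)] = −1.064, so [Hg^2+(aq)] ≈ 0.086 M.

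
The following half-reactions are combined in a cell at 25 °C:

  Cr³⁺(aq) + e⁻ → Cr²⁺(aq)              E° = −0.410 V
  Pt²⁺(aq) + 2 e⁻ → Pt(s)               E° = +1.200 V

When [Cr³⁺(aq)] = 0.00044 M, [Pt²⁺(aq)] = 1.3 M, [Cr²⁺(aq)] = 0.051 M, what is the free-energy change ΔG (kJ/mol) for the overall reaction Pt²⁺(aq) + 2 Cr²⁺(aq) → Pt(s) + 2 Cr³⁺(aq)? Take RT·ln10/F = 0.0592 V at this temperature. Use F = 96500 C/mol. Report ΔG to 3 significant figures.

With Pt²⁺/Pt reduced at the cathode, E°cell = +1.200 − (−0.410) = +1.610 V and n = 2.
The reaction quotient is [Cr³⁺(aq)]^2 / ([Pt²⁺(aq)]·[Cr²⁺(aq)]^2) = 5.73×10^−5; by Nernst, E = +1.610 − (0.0592/2)(−4.242) = +1.7356 V.
ΔG = −nFE = −(2)(96500)(+1.7356) J/mol = −335 kJ/mol.

−335 kJ/mol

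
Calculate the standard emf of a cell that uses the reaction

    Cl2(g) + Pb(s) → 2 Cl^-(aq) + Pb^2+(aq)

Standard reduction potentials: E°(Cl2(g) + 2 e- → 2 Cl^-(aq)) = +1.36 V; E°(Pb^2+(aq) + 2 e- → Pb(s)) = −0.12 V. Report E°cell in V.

In the reaction as written, Cl2(g) is reduced (cathode) and Pb^2+(aq) is produced by oxidation at the anode.
E°cell = E°(cathode) − E°(anode) = +1.36 − (−0.12) = +1.48 V.

+1.48 V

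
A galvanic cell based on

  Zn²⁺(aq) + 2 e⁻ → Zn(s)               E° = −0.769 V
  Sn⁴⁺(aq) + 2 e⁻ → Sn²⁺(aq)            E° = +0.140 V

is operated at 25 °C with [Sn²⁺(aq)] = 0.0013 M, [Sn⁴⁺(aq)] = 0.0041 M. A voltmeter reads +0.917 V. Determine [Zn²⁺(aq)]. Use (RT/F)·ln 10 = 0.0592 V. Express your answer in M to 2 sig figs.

The Sn⁴⁺/Sn²⁺ couple has the larger reduction potential, so it is the cathode: E°cell = +0.140 − (−0.769) = +0.909 V and n = 2.
Since E = E° − (0.0592/n)·log Q, log Q = n(E° − E)/0.0592 = −0.270.
The balanced reaction is Sn⁴⁺(aq) + Zn(s) → Sn²⁺(aq) + Zn²⁺(aq), so Q = ([Sn²⁺(aq)]·[Zn²⁺(aq)]) / [Sn⁴⁺(aq)].
Solving for the unknown gives log [Zn²⁺(aq)] = 0.229, so [Zn²⁺(aq)] ≈ 1.7 M.

1.7 M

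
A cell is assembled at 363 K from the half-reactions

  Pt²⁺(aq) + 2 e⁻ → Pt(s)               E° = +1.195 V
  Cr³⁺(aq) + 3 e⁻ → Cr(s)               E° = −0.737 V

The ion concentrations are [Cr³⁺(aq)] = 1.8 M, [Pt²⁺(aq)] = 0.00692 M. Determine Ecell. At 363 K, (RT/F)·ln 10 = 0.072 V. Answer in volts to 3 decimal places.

+1.848 V

Pt²⁺/Pt is reduced (cathode, E° = +1.195 V) and Cr³⁺/Cr is oxidized (anode).
E°cell = E°cat − E°an = +1.195 − (−0.737) = +1.932 V; n = 6.
Balancing gives 3 Pt²⁺(aq) + 2 Cr(s) → 3 Pt(s) + 2 Cr³⁺(aq); hence Q = [Cr³⁺(aq)]^2 / [Pt²⁺(aq)]^3 = 9.78×10^6 (log Q = 6.990).
By the Nernst equation, E = +1.932 − (0.072/6)·(6.990) = +1.848 V.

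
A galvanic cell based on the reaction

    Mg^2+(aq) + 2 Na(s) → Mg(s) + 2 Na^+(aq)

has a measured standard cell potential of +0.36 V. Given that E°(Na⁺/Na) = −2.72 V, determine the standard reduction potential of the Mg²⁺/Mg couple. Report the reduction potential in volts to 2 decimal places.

In the reaction as written the Mg²⁺/Mg couple is reduced (cathode) and Na⁺/Na is oxidized (anode), so E°cell = E°(Mg²⁺/Mg) − E°(Na⁺/Na).
E°(Mg²⁺/Mg) = E°cell + E°(anode) = +0.36 + (−2.72) = −2.36 V.

−2.36 V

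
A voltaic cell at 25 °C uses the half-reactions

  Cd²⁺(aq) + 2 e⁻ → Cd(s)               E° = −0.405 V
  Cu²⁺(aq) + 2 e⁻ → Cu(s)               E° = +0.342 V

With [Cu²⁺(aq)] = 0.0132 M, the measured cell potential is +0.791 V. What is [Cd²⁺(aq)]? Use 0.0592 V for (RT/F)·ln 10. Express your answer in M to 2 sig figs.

0.00043 M

With Cu²⁺/Cu at the cathode and Cd²⁺/Cd at the anode, E°cell = +0.342 − (−0.405) = +0.747 V (n = 2).
Rearranging E = E° − (0.0592/n)·log Q gives log Q = 2(+0.747 − (+0.791))/0.0592 = −1.486.
For Cu²⁺(aq) + Cd(s) → Cu(s) + Cd²⁺(aq), the reaction quotient is Q = [Cd²⁺(aq)] / [Cu²⁺(aq)].
Substituting the known concentrations and solving, log [Cd²⁺(aq)] = −3.365 and [Cd²⁺(aq)] = 0.00043 M.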